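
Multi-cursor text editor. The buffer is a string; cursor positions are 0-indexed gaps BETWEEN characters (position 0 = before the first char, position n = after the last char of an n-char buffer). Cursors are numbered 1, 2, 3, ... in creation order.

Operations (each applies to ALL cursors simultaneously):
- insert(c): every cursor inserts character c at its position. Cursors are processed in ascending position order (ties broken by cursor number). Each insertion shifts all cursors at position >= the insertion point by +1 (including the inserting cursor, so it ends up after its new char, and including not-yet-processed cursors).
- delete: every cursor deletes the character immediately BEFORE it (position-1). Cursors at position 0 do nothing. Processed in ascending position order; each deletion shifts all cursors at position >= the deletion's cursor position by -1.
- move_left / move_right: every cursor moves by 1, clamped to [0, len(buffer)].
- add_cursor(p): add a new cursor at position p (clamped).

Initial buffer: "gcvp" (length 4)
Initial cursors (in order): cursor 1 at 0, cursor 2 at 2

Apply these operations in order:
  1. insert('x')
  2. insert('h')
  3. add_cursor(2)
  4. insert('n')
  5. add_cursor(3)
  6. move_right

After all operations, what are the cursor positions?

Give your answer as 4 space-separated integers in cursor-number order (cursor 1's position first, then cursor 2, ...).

After op 1 (insert('x')): buffer="xgcxvp" (len 6), cursors c1@1 c2@4, authorship 1..2..
After op 2 (insert('h')): buffer="xhgcxhvp" (len 8), cursors c1@2 c2@6, authorship 11..22..
After op 3 (add_cursor(2)): buffer="xhgcxhvp" (len 8), cursors c1@2 c3@2 c2@6, authorship 11..22..
After op 4 (insert('n')): buffer="xhnngcxhnvp" (len 11), cursors c1@4 c3@4 c2@9, authorship 1113..222..
After op 5 (add_cursor(3)): buffer="xhnngcxhnvp" (len 11), cursors c4@3 c1@4 c3@4 c2@9, authorship 1113..222..
After op 6 (move_right): buffer="xhnngcxhnvp" (len 11), cursors c4@4 c1@5 c3@5 c2@10, authorship 1113..222..

Answer: 5 10 5 4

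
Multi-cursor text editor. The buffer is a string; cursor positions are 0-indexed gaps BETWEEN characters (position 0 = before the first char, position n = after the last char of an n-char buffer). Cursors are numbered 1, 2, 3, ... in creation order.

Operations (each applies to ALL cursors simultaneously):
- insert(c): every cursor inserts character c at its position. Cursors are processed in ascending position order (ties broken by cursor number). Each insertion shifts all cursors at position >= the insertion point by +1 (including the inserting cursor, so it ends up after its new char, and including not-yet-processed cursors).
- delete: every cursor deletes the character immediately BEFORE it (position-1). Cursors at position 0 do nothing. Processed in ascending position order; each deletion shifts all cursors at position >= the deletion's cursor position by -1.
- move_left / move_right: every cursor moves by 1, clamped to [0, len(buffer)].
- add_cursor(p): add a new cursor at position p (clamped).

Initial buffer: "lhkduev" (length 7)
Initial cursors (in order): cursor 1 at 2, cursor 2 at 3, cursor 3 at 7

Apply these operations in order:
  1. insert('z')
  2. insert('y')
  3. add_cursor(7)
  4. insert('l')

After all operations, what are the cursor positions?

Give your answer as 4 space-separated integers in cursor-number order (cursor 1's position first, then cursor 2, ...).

After op 1 (insert('z')): buffer="lhzkzduevz" (len 10), cursors c1@3 c2@5 c3@10, authorship ..1.2....3
After op 2 (insert('y')): buffer="lhzykzyduevzy" (len 13), cursors c1@4 c2@7 c3@13, authorship ..11.22....33
After op 3 (add_cursor(7)): buffer="lhzykzyduevzy" (len 13), cursors c1@4 c2@7 c4@7 c3@13, authorship ..11.22....33
After op 4 (insert('l')): buffer="lhzylkzyllduevzyl" (len 17), cursors c1@5 c2@10 c4@10 c3@17, authorship ..111.2224....333

Answer: 5 10 17 10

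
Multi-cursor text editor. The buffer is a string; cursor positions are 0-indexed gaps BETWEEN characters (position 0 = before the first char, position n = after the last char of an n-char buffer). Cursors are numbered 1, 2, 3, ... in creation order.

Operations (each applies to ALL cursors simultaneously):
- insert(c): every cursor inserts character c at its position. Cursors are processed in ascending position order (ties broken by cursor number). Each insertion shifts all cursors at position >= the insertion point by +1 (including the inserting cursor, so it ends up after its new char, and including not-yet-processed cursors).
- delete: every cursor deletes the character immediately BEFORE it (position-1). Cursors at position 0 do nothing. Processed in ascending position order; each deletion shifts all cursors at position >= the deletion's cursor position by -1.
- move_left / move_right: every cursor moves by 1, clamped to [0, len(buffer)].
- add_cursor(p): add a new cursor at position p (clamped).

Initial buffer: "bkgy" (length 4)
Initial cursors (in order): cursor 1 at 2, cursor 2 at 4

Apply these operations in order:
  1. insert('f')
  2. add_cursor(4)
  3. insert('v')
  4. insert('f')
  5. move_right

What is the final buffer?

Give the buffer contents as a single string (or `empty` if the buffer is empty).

Answer: bkfvfgvfyfvf

Derivation:
After op 1 (insert('f')): buffer="bkfgyf" (len 6), cursors c1@3 c2@6, authorship ..1..2
After op 2 (add_cursor(4)): buffer="bkfgyf" (len 6), cursors c1@3 c3@4 c2@6, authorship ..1..2
After op 3 (insert('v')): buffer="bkfvgvyfv" (len 9), cursors c1@4 c3@6 c2@9, authorship ..11.3.22
After op 4 (insert('f')): buffer="bkfvfgvfyfvf" (len 12), cursors c1@5 c3@8 c2@12, authorship ..111.33.222
After op 5 (move_right): buffer="bkfvfgvfyfvf" (len 12), cursors c1@6 c3@9 c2@12, authorship ..111.33.222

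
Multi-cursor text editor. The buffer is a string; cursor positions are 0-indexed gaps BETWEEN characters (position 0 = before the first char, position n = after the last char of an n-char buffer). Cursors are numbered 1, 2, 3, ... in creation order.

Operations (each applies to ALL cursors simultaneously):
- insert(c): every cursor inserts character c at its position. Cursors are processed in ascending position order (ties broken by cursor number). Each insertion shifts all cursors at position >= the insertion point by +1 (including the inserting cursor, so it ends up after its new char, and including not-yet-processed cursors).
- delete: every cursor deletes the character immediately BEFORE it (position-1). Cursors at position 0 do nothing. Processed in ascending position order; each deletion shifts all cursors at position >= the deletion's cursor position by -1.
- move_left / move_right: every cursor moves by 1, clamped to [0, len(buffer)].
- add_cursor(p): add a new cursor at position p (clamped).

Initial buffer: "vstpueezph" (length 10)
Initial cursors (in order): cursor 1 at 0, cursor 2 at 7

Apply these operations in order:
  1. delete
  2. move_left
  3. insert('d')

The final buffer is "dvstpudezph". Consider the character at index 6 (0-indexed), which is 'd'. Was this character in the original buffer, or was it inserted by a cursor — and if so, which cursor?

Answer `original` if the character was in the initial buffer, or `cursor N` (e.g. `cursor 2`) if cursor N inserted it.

After op 1 (delete): buffer="vstpuezph" (len 9), cursors c1@0 c2@6, authorship .........
After op 2 (move_left): buffer="vstpuezph" (len 9), cursors c1@0 c2@5, authorship .........
After op 3 (insert('d')): buffer="dvstpudezph" (len 11), cursors c1@1 c2@7, authorship 1.....2....
Authorship (.=original, N=cursor N): 1 . . . . . 2 . . . .
Index 6: author = 2

Answer: cursor 2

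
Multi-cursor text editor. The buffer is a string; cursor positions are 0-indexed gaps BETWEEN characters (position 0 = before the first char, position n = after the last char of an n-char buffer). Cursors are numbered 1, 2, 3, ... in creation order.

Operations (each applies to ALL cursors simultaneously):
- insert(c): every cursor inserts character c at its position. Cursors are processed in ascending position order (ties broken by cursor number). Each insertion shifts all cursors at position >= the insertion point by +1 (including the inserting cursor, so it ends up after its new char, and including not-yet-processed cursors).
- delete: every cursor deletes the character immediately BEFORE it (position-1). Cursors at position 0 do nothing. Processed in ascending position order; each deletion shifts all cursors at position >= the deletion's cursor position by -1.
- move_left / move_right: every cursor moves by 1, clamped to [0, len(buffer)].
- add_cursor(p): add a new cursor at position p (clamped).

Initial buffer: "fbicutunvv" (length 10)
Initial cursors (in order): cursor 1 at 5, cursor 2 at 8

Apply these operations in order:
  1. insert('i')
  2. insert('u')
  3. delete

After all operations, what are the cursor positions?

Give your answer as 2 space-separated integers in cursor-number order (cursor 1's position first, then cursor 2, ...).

Answer: 6 10

Derivation:
After op 1 (insert('i')): buffer="fbicuitunivv" (len 12), cursors c1@6 c2@10, authorship .....1...2..
After op 2 (insert('u')): buffer="fbicuiutuniuvv" (len 14), cursors c1@7 c2@12, authorship .....11...22..
After op 3 (delete): buffer="fbicuitunivv" (len 12), cursors c1@6 c2@10, authorship .....1...2..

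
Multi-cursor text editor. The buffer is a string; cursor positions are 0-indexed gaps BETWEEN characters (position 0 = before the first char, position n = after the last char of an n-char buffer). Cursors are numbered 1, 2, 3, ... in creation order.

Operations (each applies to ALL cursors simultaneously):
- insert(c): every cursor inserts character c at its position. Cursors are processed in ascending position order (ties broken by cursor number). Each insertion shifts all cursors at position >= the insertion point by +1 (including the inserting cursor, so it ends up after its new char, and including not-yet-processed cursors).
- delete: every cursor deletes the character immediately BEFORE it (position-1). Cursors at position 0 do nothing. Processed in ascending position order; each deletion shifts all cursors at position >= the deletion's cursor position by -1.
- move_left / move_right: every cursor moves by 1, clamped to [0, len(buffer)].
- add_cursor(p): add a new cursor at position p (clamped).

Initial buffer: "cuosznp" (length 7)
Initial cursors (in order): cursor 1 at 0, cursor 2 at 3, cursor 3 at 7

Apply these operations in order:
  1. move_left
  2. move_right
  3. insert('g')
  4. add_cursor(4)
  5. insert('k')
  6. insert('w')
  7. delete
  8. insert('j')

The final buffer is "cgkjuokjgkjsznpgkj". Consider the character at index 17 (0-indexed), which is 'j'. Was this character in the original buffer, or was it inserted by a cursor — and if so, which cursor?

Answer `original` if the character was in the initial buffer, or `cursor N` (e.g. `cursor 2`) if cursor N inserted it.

After op 1 (move_left): buffer="cuosznp" (len 7), cursors c1@0 c2@2 c3@6, authorship .......
After op 2 (move_right): buffer="cuosznp" (len 7), cursors c1@1 c2@3 c3@7, authorship .......
After op 3 (insert('g')): buffer="cguogsznpg" (len 10), cursors c1@2 c2@5 c3@10, authorship .1..2....3
After op 4 (add_cursor(4)): buffer="cguogsznpg" (len 10), cursors c1@2 c4@4 c2@5 c3@10, authorship .1..2....3
After op 5 (insert('k')): buffer="cgkuokgksznpgk" (len 14), cursors c1@3 c4@6 c2@8 c3@14, authorship .11..422....33
After op 6 (insert('w')): buffer="cgkwuokwgkwsznpgkw" (len 18), cursors c1@4 c4@8 c2@11 c3@18, authorship .111..44222....333
After op 7 (delete): buffer="cgkuokgksznpgk" (len 14), cursors c1@3 c4@6 c2@8 c3@14, authorship .11..422....33
After op 8 (insert('j')): buffer="cgkjuokjgkjsznpgkj" (len 18), cursors c1@4 c4@8 c2@11 c3@18, authorship .111..44222....333
Authorship (.=original, N=cursor N): . 1 1 1 . . 4 4 2 2 2 . . . . 3 3 3
Index 17: author = 3

Answer: cursor 3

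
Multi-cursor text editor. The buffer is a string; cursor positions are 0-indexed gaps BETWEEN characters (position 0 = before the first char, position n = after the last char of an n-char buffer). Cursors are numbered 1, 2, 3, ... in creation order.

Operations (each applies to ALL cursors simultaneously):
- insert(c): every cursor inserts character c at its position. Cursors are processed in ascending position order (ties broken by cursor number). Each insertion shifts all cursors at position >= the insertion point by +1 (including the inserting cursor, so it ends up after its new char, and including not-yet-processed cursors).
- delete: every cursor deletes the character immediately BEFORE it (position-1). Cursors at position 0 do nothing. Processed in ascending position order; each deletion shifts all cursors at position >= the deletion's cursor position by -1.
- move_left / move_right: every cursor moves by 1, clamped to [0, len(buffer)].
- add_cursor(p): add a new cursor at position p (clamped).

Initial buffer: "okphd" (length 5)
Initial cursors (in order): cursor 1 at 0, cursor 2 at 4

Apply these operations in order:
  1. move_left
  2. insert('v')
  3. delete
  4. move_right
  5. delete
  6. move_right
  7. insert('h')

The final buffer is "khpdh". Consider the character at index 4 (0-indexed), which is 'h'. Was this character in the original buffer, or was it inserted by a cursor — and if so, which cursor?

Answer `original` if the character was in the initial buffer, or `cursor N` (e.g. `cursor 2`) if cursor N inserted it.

Answer: cursor 2

Derivation:
After op 1 (move_left): buffer="okphd" (len 5), cursors c1@0 c2@3, authorship .....
After op 2 (insert('v')): buffer="vokpvhd" (len 7), cursors c1@1 c2@5, authorship 1...2..
After op 3 (delete): buffer="okphd" (len 5), cursors c1@0 c2@3, authorship .....
After op 4 (move_right): buffer="okphd" (len 5), cursors c1@1 c2@4, authorship .....
After op 5 (delete): buffer="kpd" (len 3), cursors c1@0 c2@2, authorship ...
After op 6 (move_right): buffer="kpd" (len 3), cursors c1@1 c2@3, authorship ...
After op 7 (insert('h')): buffer="khpdh" (len 5), cursors c1@2 c2@5, authorship .1..2
Authorship (.=original, N=cursor N): . 1 . . 2
Index 4: author = 2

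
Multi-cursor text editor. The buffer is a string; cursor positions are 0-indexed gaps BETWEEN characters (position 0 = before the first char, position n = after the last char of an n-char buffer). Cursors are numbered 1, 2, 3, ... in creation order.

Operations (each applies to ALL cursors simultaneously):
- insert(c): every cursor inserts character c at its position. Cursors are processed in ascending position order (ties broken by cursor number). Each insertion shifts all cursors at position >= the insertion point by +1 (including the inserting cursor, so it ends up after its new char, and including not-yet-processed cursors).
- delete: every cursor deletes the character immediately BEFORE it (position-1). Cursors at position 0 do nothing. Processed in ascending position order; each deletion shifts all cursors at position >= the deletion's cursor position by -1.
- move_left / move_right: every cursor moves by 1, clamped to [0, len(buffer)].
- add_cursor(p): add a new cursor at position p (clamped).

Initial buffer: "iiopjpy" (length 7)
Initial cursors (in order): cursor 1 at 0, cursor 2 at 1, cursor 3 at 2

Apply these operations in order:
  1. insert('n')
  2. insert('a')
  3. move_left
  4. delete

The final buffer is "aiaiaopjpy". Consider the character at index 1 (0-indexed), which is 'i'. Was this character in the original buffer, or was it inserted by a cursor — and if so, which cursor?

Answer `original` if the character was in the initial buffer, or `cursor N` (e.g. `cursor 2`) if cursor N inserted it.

Answer: original

Derivation:
After op 1 (insert('n')): buffer="nininopjpy" (len 10), cursors c1@1 c2@3 c3@5, authorship 1.2.3.....
After op 2 (insert('a')): buffer="nainainaopjpy" (len 13), cursors c1@2 c2@5 c3@8, authorship 11.22.33.....
After op 3 (move_left): buffer="nainainaopjpy" (len 13), cursors c1@1 c2@4 c3@7, authorship 11.22.33.....
After op 4 (delete): buffer="aiaiaopjpy" (len 10), cursors c1@0 c2@2 c3@4, authorship 1.2.3.....
Authorship (.=original, N=cursor N): 1 . 2 . 3 . . . . .
Index 1: author = original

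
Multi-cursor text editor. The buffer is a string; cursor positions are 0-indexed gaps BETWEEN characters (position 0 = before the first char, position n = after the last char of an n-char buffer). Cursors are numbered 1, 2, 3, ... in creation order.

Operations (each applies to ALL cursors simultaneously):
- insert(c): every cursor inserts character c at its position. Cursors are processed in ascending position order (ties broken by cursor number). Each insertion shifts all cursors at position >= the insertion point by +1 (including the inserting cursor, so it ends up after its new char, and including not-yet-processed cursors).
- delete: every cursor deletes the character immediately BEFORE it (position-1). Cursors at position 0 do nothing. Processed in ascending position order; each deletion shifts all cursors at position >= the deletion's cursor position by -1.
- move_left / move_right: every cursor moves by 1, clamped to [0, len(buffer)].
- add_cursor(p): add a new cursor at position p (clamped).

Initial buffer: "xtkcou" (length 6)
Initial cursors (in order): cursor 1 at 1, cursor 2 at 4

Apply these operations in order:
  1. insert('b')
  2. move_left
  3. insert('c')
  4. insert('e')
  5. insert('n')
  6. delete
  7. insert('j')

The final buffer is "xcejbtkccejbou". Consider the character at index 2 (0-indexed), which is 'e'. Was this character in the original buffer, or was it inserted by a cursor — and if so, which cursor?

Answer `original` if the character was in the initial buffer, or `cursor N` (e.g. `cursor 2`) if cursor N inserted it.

After op 1 (insert('b')): buffer="xbtkcbou" (len 8), cursors c1@2 c2@6, authorship .1...2..
After op 2 (move_left): buffer="xbtkcbou" (len 8), cursors c1@1 c2@5, authorship .1...2..
After op 3 (insert('c')): buffer="xcbtkccbou" (len 10), cursors c1@2 c2@7, authorship .11...22..
After op 4 (insert('e')): buffer="xcebtkccebou" (len 12), cursors c1@3 c2@9, authorship .111...222..
After op 5 (insert('n')): buffer="xcenbtkccenbou" (len 14), cursors c1@4 c2@11, authorship .1111...2222..
After op 6 (delete): buffer="xcebtkccebou" (len 12), cursors c1@3 c2@9, authorship .111...222..
After op 7 (insert('j')): buffer="xcejbtkccejbou" (len 14), cursors c1@4 c2@11, authorship .1111...2222..
Authorship (.=original, N=cursor N): . 1 1 1 1 . . . 2 2 2 2 . .
Index 2: author = 1

Answer: cursor 1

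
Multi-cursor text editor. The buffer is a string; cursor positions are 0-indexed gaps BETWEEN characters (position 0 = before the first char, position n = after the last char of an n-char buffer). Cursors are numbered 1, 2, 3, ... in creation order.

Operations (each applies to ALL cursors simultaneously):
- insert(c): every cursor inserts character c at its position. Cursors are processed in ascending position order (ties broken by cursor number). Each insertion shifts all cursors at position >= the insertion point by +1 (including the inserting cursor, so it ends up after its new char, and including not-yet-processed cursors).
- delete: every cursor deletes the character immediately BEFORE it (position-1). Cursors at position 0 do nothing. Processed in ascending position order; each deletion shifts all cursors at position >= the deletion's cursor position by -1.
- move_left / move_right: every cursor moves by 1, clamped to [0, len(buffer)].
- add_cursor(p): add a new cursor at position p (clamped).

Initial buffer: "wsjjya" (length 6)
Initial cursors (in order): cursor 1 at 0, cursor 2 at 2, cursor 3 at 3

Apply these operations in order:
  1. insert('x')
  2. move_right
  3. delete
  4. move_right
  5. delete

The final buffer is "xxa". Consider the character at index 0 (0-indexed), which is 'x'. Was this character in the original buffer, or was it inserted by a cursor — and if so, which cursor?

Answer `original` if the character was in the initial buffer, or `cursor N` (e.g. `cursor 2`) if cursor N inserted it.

After op 1 (insert('x')): buffer="xwsxjxjya" (len 9), cursors c1@1 c2@4 c3@6, authorship 1..2.3...
After op 2 (move_right): buffer="xwsxjxjya" (len 9), cursors c1@2 c2@5 c3@7, authorship 1..2.3...
After op 3 (delete): buffer="xsxxya" (len 6), cursors c1@1 c2@3 c3@4, authorship 1.23..
After op 4 (move_right): buffer="xsxxya" (len 6), cursors c1@2 c2@4 c3@5, authorship 1.23..
After op 5 (delete): buffer="xxa" (len 3), cursors c1@1 c2@2 c3@2, authorship 12.
Authorship (.=original, N=cursor N): 1 2 .
Index 0: author = 1

Answer: cursor 1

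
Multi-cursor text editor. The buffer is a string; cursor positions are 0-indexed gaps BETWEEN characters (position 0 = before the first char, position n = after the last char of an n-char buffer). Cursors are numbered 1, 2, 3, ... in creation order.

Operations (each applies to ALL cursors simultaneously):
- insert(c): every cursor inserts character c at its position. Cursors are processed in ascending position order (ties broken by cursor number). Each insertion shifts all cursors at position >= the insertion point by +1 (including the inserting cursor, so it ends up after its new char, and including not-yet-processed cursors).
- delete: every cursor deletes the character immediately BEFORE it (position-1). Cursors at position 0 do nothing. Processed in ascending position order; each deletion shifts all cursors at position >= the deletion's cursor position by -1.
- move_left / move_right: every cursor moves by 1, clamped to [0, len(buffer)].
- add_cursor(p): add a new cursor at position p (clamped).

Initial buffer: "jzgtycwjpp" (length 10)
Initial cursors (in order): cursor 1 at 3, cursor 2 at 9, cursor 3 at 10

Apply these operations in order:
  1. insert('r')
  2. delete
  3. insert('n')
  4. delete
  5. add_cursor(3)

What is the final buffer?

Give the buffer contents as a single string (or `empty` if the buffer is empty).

After op 1 (insert('r')): buffer="jzgrtycwjprpr" (len 13), cursors c1@4 c2@11 c3@13, authorship ...1......2.3
After op 2 (delete): buffer="jzgtycwjpp" (len 10), cursors c1@3 c2@9 c3@10, authorship ..........
After op 3 (insert('n')): buffer="jzgntycwjpnpn" (len 13), cursors c1@4 c2@11 c3@13, authorship ...1......2.3
After op 4 (delete): buffer="jzgtycwjpp" (len 10), cursors c1@3 c2@9 c3@10, authorship ..........
After op 5 (add_cursor(3)): buffer="jzgtycwjpp" (len 10), cursors c1@3 c4@3 c2@9 c3@10, authorship ..........

Answer: jzgtycwjpp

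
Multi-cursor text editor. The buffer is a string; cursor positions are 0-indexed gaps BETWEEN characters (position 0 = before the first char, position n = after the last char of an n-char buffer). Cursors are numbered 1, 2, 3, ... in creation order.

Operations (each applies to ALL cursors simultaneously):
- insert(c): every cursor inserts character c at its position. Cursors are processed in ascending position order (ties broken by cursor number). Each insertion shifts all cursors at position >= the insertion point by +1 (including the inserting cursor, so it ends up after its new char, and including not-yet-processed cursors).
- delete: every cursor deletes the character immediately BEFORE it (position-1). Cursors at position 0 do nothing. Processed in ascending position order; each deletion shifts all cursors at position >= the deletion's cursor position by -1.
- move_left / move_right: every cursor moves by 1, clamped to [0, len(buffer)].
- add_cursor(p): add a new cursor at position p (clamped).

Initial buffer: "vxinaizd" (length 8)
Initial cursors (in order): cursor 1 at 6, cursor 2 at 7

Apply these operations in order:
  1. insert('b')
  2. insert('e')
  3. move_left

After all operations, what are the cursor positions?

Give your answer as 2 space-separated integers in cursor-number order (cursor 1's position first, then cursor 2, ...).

After op 1 (insert('b')): buffer="vxinaibzbd" (len 10), cursors c1@7 c2@9, authorship ......1.2.
After op 2 (insert('e')): buffer="vxinaibezbed" (len 12), cursors c1@8 c2@11, authorship ......11.22.
After op 3 (move_left): buffer="vxinaibezbed" (len 12), cursors c1@7 c2@10, authorship ......11.22.

Answer: 7 10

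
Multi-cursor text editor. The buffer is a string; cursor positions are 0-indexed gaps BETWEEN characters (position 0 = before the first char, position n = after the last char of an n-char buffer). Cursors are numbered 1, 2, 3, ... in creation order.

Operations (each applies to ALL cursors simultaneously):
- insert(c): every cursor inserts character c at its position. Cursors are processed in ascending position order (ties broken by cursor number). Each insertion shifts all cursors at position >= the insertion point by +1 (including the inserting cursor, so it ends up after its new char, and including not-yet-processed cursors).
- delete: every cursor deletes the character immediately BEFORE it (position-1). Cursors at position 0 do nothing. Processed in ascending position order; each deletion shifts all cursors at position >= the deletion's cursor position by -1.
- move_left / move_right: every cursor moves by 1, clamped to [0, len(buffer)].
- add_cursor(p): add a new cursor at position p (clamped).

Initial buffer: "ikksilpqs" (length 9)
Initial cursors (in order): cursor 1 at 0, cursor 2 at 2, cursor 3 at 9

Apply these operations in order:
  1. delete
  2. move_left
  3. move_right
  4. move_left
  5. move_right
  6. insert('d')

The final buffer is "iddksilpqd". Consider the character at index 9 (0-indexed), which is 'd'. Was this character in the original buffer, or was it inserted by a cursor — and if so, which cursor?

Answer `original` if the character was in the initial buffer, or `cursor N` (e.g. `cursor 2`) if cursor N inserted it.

Answer: cursor 3

Derivation:
After op 1 (delete): buffer="iksilpq" (len 7), cursors c1@0 c2@1 c3@7, authorship .......
After op 2 (move_left): buffer="iksilpq" (len 7), cursors c1@0 c2@0 c3@6, authorship .......
After op 3 (move_right): buffer="iksilpq" (len 7), cursors c1@1 c2@1 c3@7, authorship .......
After op 4 (move_left): buffer="iksilpq" (len 7), cursors c1@0 c2@0 c3@6, authorship .......
After op 5 (move_right): buffer="iksilpq" (len 7), cursors c1@1 c2@1 c3@7, authorship .......
After op 6 (insert('d')): buffer="iddksilpqd" (len 10), cursors c1@3 c2@3 c3@10, authorship .12......3
Authorship (.=original, N=cursor N): . 1 2 . . . . . . 3
Index 9: author = 3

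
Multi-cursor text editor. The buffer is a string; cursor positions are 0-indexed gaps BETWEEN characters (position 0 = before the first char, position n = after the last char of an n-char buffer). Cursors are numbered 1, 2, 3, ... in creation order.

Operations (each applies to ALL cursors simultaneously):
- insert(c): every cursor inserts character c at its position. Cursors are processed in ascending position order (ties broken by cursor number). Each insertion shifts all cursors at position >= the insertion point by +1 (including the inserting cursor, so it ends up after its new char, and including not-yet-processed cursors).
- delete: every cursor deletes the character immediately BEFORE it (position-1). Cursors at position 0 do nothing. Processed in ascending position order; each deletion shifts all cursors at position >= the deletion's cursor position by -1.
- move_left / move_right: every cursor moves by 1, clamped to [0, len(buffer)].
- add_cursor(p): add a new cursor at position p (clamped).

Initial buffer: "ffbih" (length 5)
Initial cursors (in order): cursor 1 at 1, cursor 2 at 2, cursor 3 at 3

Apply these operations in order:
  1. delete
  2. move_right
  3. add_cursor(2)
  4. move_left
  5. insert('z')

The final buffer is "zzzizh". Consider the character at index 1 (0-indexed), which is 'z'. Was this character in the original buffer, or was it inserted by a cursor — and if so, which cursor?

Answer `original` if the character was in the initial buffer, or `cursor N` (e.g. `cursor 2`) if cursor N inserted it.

After op 1 (delete): buffer="ih" (len 2), cursors c1@0 c2@0 c3@0, authorship ..
After op 2 (move_right): buffer="ih" (len 2), cursors c1@1 c2@1 c3@1, authorship ..
After op 3 (add_cursor(2)): buffer="ih" (len 2), cursors c1@1 c2@1 c3@1 c4@2, authorship ..
After op 4 (move_left): buffer="ih" (len 2), cursors c1@0 c2@0 c3@0 c4@1, authorship ..
After op 5 (insert('z')): buffer="zzzizh" (len 6), cursors c1@3 c2@3 c3@3 c4@5, authorship 123.4.
Authorship (.=original, N=cursor N): 1 2 3 . 4 .
Index 1: author = 2

Answer: cursor 2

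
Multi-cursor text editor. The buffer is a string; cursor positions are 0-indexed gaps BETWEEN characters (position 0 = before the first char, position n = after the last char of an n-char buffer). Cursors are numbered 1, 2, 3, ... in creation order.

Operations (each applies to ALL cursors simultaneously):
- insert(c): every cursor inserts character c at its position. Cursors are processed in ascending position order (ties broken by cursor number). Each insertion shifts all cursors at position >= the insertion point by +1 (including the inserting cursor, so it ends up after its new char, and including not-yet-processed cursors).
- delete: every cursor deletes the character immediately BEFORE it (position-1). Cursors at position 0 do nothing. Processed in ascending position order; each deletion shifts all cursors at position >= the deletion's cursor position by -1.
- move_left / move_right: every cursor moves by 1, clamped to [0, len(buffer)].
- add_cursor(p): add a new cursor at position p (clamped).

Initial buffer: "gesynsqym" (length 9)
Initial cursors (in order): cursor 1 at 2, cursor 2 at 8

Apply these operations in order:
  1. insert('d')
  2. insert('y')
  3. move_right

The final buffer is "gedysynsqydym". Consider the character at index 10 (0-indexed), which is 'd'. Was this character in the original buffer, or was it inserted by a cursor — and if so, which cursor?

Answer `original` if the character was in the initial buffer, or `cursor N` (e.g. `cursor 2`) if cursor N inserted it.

Answer: cursor 2

Derivation:
After op 1 (insert('d')): buffer="gedsynsqydm" (len 11), cursors c1@3 c2@10, authorship ..1......2.
After op 2 (insert('y')): buffer="gedysynsqydym" (len 13), cursors c1@4 c2@12, authorship ..11......22.
After op 3 (move_right): buffer="gedysynsqydym" (len 13), cursors c1@5 c2@13, authorship ..11......22.
Authorship (.=original, N=cursor N): . . 1 1 . . . . . . 2 2 .
Index 10: author = 2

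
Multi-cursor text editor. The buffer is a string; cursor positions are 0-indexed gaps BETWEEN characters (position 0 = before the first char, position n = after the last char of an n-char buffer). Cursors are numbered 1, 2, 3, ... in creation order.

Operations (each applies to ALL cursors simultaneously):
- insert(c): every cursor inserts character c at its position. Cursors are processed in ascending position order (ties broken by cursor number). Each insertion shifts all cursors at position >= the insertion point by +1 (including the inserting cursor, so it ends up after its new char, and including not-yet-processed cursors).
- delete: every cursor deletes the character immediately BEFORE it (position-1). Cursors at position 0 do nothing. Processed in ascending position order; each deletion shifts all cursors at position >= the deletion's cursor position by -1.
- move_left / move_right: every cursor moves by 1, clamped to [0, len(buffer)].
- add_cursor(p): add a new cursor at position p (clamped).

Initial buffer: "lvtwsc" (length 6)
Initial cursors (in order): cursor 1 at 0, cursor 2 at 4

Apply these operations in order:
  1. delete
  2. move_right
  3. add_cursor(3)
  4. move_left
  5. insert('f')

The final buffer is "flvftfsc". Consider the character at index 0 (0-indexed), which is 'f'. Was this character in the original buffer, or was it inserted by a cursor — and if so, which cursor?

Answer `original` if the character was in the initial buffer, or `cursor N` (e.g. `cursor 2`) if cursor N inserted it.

Answer: cursor 1

Derivation:
After op 1 (delete): buffer="lvtsc" (len 5), cursors c1@0 c2@3, authorship .....
After op 2 (move_right): buffer="lvtsc" (len 5), cursors c1@1 c2@4, authorship .....
After op 3 (add_cursor(3)): buffer="lvtsc" (len 5), cursors c1@1 c3@3 c2@4, authorship .....
After op 4 (move_left): buffer="lvtsc" (len 5), cursors c1@0 c3@2 c2@3, authorship .....
After op 5 (insert('f')): buffer="flvftfsc" (len 8), cursors c1@1 c3@4 c2@6, authorship 1..3.2..
Authorship (.=original, N=cursor N): 1 . . 3 . 2 . .
Index 0: author = 1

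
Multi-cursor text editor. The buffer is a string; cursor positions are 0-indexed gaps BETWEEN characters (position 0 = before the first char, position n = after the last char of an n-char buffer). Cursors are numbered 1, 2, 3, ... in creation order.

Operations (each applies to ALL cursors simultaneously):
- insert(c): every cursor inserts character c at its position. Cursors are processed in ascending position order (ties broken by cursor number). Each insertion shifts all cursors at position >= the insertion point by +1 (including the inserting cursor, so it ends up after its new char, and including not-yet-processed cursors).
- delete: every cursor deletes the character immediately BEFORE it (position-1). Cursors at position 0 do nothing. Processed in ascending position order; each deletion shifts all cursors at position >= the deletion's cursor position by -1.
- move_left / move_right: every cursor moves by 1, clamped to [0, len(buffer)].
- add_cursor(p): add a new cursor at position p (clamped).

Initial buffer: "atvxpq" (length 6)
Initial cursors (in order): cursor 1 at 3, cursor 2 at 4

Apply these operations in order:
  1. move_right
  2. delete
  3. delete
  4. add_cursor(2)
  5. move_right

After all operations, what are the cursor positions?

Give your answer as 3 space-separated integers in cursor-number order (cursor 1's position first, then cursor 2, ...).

After op 1 (move_right): buffer="atvxpq" (len 6), cursors c1@4 c2@5, authorship ......
After op 2 (delete): buffer="atvq" (len 4), cursors c1@3 c2@3, authorship ....
After op 3 (delete): buffer="aq" (len 2), cursors c1@1 c2@1, authorship ..
After op 4 (add_cursor(2)): buffer="aq" (len 2), cursors c1@1 c2@1 c3@2, authorship ..
After op 5 (move_right): buffer="aq" (len 2), cursors c1@2 c2@2 c3@2, authorship ..

Answer: 2 2 2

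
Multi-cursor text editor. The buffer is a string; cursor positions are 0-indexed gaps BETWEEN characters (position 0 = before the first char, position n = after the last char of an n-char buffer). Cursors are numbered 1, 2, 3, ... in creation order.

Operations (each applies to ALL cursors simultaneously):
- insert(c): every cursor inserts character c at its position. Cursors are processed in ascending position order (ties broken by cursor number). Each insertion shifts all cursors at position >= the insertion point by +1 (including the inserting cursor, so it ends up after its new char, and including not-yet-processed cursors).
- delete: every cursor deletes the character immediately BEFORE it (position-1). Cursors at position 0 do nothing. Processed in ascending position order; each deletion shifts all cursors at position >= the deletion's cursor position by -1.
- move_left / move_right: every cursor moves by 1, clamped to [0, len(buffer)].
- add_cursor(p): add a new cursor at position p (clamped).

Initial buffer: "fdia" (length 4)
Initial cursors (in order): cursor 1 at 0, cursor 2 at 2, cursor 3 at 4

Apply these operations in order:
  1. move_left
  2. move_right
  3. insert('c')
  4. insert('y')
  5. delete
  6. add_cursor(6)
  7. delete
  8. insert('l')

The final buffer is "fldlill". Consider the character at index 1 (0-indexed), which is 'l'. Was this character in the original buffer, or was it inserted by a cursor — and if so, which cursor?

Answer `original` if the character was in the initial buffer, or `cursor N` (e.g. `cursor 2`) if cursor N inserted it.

Answer: cursor 1

Derivation:
After op 1 (move_left): buffer="fdia" (len 4), cursors c1@0 c2@1 c3@3, authorship ....
After op 2 (move_right): buffer="fdia" (len 4), cursors c1@1 c2@2 c3@4, authorship ....
After op 3 (insert('c')): buffer="fcdciac" (len 7), cursors c1@2 c2@4 c3@7, authorship .1.2..3
After op 4 (insert('y')): buffer="fcydcyiacy" (len 10), cursors c1@3 c2@6 c3@10, authorship .11.22..33
After op 5 (delete): buffer="fcdciac" (len 7), cursors c1@2 c2@4 c3@7, authorship .1.2..3
After op 6 (add_cursor(6)): buffer="fcdciac" (len 7), cursors c1@2 c2@4 c4@6 c3@7, authorship .1.2..3
After op 7 (delete): buffer="fdi" (len 3), cursors c1@1 c2@2 c3@3 c4@3, authorship ...
After op 8 (insert('l')): buffer="fldlill" (len 7), cursors c1@2 c2@4 c3@7 c4@7, authorship .1.2.34
Authorship (.=original, N=cursor N): . 1 . 2 . 3 4
Index 1: author = 1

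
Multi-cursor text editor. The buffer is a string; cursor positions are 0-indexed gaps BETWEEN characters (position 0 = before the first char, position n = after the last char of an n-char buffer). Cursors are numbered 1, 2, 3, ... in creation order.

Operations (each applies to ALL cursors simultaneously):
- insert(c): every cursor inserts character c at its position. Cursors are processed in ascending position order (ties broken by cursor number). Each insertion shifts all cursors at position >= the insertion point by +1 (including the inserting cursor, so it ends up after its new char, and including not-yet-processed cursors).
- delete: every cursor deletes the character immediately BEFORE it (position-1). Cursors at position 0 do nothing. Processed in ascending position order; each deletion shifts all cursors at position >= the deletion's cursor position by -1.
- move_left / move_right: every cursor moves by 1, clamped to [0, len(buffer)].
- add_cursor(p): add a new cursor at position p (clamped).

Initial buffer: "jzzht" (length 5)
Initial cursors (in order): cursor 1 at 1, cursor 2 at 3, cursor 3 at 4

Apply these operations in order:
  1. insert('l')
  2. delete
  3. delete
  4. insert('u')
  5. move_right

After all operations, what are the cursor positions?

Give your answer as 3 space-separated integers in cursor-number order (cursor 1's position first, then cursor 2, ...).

After op 1 (insert('l')): buffer="jlzzlhlt" (len 8), cursors c1@2 c2@5 c3@7, authorship .1..2.3.
After op 2 (delete): buffer="jzzht" (len 5), cursors c1@1 c2@3 c3@4, authorship .....
After op 3 (delete): buffer="zt" (len 2), cursors c1@0 c2@1 c3@1, authorship ..
After op 4 (insert('u')): buffer="uzuut" (len 5), cursors c1@1 c2@4 c3@4, authorship 1.23.
After op 5 (move_right): buffer="uzuut" (len 5), cursors c1@2 c2@5 c3@5, authorship 1.23.

Answer: 2 5 5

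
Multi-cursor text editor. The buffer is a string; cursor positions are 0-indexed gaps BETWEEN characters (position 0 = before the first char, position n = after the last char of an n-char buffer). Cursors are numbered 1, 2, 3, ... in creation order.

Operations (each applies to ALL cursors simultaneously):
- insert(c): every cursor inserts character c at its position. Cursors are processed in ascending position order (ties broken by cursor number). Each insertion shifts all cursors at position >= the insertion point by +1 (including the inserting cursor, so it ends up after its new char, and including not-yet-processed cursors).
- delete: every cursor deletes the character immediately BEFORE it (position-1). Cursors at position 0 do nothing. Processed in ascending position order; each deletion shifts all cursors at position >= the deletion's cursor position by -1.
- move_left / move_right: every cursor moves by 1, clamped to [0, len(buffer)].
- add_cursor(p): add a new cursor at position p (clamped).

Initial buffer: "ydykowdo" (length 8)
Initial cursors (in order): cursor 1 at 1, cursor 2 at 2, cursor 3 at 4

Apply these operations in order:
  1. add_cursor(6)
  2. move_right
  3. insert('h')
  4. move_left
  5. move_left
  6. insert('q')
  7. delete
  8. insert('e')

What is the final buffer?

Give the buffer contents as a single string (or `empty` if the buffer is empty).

Answer: yedheyhkeohwedho

Derivation:
After op 1 (add_cursor(6)): buffer="ydykowdo" (len 8), cursors c1@1 c2@2 c3@4 c4@6, authorship ........
After op 2 (move_right): buffer="ydykowdo" (len 8), cursors c1@2 c2@3 c3@5 c4@7, authorship ........
After op 3 (insert('h')): buffer="ydhyhkohwdho" (len 12), cursors c1@3 c2@5 c3@8 c4@11, authorship ..1.2..3..4.
After op 4 (move_left): buffer="ydhyhkohwdho" (len 12), cursors c1@2 c2@4 c3@7 c4@10, authorship ..1.2..3..4.
After op 5 (move_left): buffer="ydhyhkohwdho" (len 12), cursors c1@1 c2@3 c3@6 c4@9, authorship ..1.2..3..4.
After op 6 (insert('q')): buffer="yqdhqyhkqohwqdho" (len 16), cursors c1@2 c2@5 c3@9 c4@13, authorship .1.12.2.3.3.4.4.
After op 7 (delete): buffer="ydhyhkohwdho" (len 12), cursors c1@1 c2@3 c3@6 c4@9, authorship ..1.2..3..4.
After op 8 (insert('e')): buffer="yedheyhkeohwedho" (len 16), cursors c1@2 c2@5 c3@9 c4@13, authorship .1.12.2.3.3.4.4.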